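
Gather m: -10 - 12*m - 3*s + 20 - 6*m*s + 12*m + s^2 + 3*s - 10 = -6*m*s + s^2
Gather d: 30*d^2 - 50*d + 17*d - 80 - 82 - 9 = 30*d^2 - 33*d - 171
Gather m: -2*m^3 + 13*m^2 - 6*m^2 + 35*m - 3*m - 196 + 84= -2*m^3 + 7*m^2 + 32*m - 112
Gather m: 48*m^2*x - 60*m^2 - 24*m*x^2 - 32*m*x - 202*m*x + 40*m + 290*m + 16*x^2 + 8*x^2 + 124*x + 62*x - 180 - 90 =m^2*(48*x - 60) + m*(-24*x^2 - 234*x + 330) + 24*x^2 + 186*x - 270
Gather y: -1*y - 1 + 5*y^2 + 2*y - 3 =5*y^2 + y - 4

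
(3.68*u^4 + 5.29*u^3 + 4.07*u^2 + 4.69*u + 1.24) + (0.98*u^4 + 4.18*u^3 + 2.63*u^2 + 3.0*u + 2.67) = 4.66*u^4 + 9.47*u^3 + 6.7*u^2 + 7.69*u + 3.91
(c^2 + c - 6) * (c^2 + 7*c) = c^4 + 8*c^3 + c^2 - 42*c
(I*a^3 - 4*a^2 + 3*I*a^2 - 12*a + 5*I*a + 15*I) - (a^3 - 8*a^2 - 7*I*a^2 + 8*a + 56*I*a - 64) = -a^3 + I*a^3 + 4*a^2 + 10*I*a^2 - 20*a - 51*I*a + 64 + 15*I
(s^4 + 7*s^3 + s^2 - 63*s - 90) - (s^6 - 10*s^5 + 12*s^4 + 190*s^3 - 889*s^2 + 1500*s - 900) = -s^6 + 10*s^5 - 11*s^4 - 183*s^3 + 890*s^2 - 1563*s + 810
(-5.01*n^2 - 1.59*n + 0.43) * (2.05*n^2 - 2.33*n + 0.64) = -10.2705*n^4 + 8.4138*n^3 + 1.3798*n^2 - 2.0195*n + 0.2752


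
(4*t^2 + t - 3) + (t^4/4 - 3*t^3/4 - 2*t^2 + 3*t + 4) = t^4/4 - 3*t^3/4 + 2*t^2 + 4*t + 1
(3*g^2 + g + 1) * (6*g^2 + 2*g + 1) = 18*g^4 + 12*g^3 + 11*g^2 + 3*g + 1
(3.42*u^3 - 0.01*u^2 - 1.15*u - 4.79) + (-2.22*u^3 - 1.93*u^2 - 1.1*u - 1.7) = 1.2*u^3 - 1.94*u^2 - 2.25*u - 6.49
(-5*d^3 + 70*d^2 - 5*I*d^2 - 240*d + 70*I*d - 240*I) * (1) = -5*d^3 + 70*d^2 - 5*I*d^2 - 240*d + 70*I*d - 240*I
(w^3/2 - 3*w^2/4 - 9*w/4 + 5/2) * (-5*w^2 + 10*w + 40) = -5*w^5/2 + 35*w^4/4 + 95*w^3/4 - 65*w^2 - 65*w + 100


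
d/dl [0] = 0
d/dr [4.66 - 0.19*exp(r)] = -0.19*exp(r)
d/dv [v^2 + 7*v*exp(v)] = 7*v*exp(v) + 2*v + 7*exp(v)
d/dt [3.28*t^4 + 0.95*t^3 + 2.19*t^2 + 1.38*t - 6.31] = 13.12*t^3 + 2.85*t^2 + 4.38*t + 1.38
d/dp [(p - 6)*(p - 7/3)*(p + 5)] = 3*p^2 - 20*p/3 - 83/3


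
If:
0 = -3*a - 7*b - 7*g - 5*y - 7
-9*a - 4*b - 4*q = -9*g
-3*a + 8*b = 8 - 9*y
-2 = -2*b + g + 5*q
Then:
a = 413*y/759 - 944/759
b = 135/253 - 233*y/253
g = -47*y/1771 - 1772/1771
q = 24/1771 - 643*y/1771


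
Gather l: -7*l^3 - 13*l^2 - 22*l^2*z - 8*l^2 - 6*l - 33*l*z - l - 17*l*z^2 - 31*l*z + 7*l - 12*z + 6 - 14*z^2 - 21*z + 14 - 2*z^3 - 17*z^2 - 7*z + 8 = -7*l^3 + l^2*(-22*z - 21) + l*(-17*z^2 - 64*z) - 2*z^3 - 31*z^2 - 40*z + 28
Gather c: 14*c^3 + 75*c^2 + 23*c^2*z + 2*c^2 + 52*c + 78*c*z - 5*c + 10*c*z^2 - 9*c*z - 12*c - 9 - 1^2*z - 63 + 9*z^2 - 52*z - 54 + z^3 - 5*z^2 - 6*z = 14*c^3 + c^2*(23*z + 77) + c*(10*z^2 + 69*z + 35) + z^3 + 4*z^2 - 59*z - 126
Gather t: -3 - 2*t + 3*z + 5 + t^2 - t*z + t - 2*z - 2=t^2 + t*(-z - 1) + z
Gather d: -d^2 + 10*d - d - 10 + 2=-d^2 + 9*d - 8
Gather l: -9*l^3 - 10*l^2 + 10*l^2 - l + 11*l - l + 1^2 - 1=-9*l^3 + 9*l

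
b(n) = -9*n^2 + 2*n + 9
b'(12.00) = -214.00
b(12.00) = -1263.00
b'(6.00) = -106.00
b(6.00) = -303.00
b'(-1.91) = 36.38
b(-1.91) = -27.65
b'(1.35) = -22.30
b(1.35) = -4.70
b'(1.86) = -31.48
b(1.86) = -18.42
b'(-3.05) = 56.90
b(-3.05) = -80.82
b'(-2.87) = 53.66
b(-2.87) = -70.87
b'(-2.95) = 55.10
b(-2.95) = -75.22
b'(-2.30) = 43.40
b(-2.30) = -43.21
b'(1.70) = -28.60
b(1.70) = -13.61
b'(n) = 2 - 18*n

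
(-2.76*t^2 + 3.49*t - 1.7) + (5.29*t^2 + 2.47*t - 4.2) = 2.53*t^2 + 5.96*t - 5.9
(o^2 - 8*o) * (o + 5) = o^3 - 3*o^2 - 40*o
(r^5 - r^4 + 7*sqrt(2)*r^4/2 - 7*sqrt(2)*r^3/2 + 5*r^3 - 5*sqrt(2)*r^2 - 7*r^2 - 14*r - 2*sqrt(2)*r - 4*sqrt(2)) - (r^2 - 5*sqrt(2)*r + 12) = r^5 - r^4 + 7*sqrt(2)*r^4/2 - 7*sqrt(2)*r^3/2 + 5*r^3 - 8*r^2 - 5*sqrt(2)*r^2 - 14*r + 3*sqrt(2)*r - 12 - 4*sqrt(2)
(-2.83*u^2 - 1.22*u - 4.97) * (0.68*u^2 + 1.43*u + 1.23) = -1.9244*u^4 - 4.8765*u^3 - 8.6051*u^2 - 8.6077*u - 6.1131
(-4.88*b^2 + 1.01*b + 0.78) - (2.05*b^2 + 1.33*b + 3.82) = -6.93*b^2 - 0.32*b - 3.04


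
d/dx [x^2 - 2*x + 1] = 2*x - 2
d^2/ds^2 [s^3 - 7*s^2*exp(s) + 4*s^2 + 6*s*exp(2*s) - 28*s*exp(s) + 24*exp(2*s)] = -7*s^2*exp(s) + 24*s*exp(2*s) - 56*s*exp(s) + 6*s + 120*exp(2*s) - 70*exp(s) + 8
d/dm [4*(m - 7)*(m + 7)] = 8*m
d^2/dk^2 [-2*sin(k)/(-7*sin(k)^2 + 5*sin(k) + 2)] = 2*(-49*sin(k)^4 - 84*sin(k)^3 - 70*sin(k)^2 - 60*sin(k) + 20)/((sin(k) - 1)^2*(7*sin(k) + 2)^3)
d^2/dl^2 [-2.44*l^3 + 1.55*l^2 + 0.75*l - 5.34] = 3.1 - 14.64*l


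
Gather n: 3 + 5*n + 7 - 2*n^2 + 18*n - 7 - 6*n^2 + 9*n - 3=-8*n^2 + 32*n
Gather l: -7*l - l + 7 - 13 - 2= -8*l - 8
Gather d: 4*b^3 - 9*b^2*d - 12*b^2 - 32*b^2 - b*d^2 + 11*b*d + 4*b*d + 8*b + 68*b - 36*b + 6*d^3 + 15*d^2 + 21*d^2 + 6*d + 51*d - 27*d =4*b^3 - 44*b^2 + 40*b + 6*d^3 + d^2*(36 - b) + d*(-9*b^2 + 15*b + 30)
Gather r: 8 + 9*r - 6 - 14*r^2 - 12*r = -14*r^2 - 3*r + 2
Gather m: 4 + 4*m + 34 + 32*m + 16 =36*m + 54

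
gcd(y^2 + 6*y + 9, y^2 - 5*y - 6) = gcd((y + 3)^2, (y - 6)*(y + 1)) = 1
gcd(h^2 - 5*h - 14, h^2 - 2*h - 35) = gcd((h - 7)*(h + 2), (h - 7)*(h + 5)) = h - 7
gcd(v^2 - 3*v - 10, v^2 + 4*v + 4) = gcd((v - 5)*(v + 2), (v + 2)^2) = v + 2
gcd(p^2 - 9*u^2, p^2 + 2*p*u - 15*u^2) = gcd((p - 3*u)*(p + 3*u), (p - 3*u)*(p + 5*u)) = p - 3*u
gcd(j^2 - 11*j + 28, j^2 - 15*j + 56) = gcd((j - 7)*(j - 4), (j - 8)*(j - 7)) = j - 7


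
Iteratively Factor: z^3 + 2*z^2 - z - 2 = (z + 1)*(z^2 + z - 2) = (z - 1)*(z + 1)*(z + 2)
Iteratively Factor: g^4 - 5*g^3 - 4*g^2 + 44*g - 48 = (g + 3)*(g^3 - 8*g^2 + 20*g - 16) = (g - 2)*(g + 3)*(g^2 - 6*g + 8) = (g - 4)*(g - 2)*(g + 3)*(g - 2)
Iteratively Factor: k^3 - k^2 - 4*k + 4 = (k - 1)*(k^2 - 4) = (k - 2)*(k - 1)*(k + 2)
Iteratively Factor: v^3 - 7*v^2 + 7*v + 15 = (v + 1)*(v^2 - 8*v + 15) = (v - 3)*(v + 1)*(v - 5)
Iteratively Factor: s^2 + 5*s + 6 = (s + 2)*(s + 3)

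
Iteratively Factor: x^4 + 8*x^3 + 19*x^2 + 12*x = (x + 1)*(x^3 + 7*x^2 + 12*x) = x*(x + 1)*(x^2 + 7*x + 12) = x*(x + 1)*(x + 3)*(x + 4)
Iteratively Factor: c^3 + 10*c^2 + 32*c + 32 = (c + 2)*(c^2 + 8*c + 16) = (c + 2)*(c + 4)*(c + 4)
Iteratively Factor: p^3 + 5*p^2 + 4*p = (p + 4)*(p^2 + p) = p*(p + 4)*(p + 1)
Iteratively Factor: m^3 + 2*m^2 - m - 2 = (m + 1)*(m^2 + m - 2) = (m + 1)*(m + 2)*(m - 1)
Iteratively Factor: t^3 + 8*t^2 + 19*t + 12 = (t + 3)*(t^2 + 5*t + 4) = (t + 3)*(t + 4)*(t + 1)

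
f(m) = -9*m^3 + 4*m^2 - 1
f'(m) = -27*m^2 + 8*m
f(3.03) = -214.64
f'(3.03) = -223.64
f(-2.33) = 134.56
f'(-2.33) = -165.22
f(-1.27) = 23.89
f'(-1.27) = -53.71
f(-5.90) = 1986.65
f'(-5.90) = -987.07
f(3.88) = -466.48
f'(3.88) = -375.43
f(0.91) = -4.47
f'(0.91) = -15.08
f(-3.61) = 474.54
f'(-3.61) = -380.75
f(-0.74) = 4.84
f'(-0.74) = -20.71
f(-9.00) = 6884.00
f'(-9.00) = -2259.00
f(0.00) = -1.00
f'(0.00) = 0.00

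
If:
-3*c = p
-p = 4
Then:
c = 4/3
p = -4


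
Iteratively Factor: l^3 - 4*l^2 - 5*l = (l - 5)*(l^2 + l) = (l - 5)*(l + 1)*(l)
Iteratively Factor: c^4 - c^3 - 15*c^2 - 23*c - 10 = (c + 1)*(c^3 - 2*c^2 - 13*c - 10) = (c - 5)*(c + 1)*(c^2 + 3*c + 2) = (c - 5)*(c + 1)^2*(c + 2)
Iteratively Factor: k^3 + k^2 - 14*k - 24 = (k + 2)*(k^2 - k - 12) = (k + 2)*(k + 3)*(k - 4)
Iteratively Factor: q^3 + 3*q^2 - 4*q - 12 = (q + 2)*(q^2 + q - 6) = (q - 2)*(q + 2)*(q + 3)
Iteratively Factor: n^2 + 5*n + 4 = (n + 1)*(n + 4)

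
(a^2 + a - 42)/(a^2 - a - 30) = (a + 7)/(a + 5)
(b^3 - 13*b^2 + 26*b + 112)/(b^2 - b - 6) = (b^2 - 15*b + 56)/(b - 3)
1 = 1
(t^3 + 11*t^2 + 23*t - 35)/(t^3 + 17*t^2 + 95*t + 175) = (t - 1)/(t + 5)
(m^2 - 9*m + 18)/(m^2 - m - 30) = (m - 3)/(m + 5)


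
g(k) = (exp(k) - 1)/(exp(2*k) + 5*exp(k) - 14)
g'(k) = (exp(k) - 1)*(-2*exp(2*k) - 5*exp(k))/(exp(2*k) + 5*exp(k) - 14)^2 + exp(k)/(exp(2*k) + 5*exp(k) - 14)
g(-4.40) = 0.07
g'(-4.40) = -0.00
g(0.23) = -0.04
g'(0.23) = -0.27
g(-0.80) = 0.05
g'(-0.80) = -0.03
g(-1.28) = 0.06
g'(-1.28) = -0.02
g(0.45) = -0.15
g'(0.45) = -0.95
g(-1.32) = 0.06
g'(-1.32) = -0.01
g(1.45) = 0.13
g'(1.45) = -0.12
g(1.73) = 0.10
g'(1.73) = -0.08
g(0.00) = 0.00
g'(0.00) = -0.12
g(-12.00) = 0.07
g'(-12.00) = 0.00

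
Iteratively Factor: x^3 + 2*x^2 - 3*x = (x + 3)*(x^2 - x) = (x - 1)*(x + 3)*(x)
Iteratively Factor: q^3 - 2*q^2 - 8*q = (q + 2)*(q^2 - 4*q) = (q - 4)*(q + 2)*(q)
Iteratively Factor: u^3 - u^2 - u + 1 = (u - 1)*(u^2 - 1) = (u - 1)*(u + 1)*(u - 1)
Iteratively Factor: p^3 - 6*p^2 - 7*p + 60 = (p + 3)*(p^2 - 9*p + 20) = (p - 5)*(p + 3)*(p - 4)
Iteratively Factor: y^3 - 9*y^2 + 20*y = (y)*(y^2 - 9*y + 20) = y*(y - 4)*(y - 5)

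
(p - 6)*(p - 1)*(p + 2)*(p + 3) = p^4 - 2*p^3 - 23*p^2 - 12*p + 36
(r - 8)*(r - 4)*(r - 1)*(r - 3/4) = r^4 - 55*r^3/4 + 215*r^2/4 - 65*r + 24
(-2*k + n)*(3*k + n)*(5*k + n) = -30*k^3 - k^2*n + 6*k*n^2 + n^3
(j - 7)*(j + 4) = j^2 - 3*j - 28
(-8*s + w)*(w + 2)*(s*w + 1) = -8*s^2*w^2 - 16*s^2*w + s*w^3 + 2*s*w^2 - 8*s*w - 16*s + w^2 + 2*w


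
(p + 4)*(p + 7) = p^2 + 11*p + 28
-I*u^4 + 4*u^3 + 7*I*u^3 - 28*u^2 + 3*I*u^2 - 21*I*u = u*(u - 7)*(u + 3*I)*(-I*u + 1)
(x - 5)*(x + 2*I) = x^2 - 5*x + 2*I*x - 10*I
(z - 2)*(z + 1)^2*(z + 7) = z^4 + 7*z^3 - 3*z^2 - 23*z - 14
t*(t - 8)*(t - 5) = t^3 - 13*t^2 + 40*t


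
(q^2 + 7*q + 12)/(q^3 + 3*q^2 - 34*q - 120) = (q + 3)/(q^2 - q - 30)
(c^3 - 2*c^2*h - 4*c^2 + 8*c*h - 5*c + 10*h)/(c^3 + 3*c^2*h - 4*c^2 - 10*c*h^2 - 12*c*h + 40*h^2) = (c^2 - 4*c - 5)/(c^2 + 5*c*h - 4*c - 20*h)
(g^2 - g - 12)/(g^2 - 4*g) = (g + 3)/g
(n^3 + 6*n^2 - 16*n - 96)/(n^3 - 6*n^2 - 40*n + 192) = (n + 4)/(n - 8)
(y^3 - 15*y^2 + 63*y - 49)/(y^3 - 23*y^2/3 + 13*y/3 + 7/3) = 3*(y - 7)/(3*y + 1)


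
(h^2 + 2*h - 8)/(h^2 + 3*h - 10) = (h + 4)/(h + 5)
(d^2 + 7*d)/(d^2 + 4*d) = (d + 7)/(d + 4)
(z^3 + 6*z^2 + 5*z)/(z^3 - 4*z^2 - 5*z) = (z + 5)/(z - 5)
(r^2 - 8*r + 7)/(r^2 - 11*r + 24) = (r^2 - 8*r + 7)/(r^2 - 11*r + 24)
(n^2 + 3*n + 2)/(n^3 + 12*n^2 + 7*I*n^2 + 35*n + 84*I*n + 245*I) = (n^2 + 3*n + 2)/(n^3 + n^2*(12 + 7*I) + n*(35 + 84*I) + 245*I)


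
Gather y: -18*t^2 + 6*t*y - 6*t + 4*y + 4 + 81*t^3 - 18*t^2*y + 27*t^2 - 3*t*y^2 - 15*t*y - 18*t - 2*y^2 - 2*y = 81*t^3 + 9*t^2 - 24*t + y^2*(-3*t - 2) + y*(-18*t^2 - 9*t + 2) + 4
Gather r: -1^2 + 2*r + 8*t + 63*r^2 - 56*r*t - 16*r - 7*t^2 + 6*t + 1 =63*r^2 + r*(-56*t - 14) - 7*t^2 + 14*t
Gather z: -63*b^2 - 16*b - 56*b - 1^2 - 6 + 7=-63*b^2 - 72*b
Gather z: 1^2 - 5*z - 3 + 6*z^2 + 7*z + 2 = 6*z^2 + 2*z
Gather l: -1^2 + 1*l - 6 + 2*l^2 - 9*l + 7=2*l^2 - 8*l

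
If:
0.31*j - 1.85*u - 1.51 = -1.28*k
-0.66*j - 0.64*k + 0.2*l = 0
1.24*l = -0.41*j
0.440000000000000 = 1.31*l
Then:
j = -1.02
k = 1.15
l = 0.34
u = -0.19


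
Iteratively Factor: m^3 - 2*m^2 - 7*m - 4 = (m + 1)*(m^2 - 3*m - 4) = (m - 4)*(m + 1)*(m + 1)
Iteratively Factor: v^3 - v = (v)*(v^2 - 1) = v*(v + 1)*(v - 1)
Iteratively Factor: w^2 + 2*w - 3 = (w + 3)*(w - 1)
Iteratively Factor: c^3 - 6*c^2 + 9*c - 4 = (c - 1)*(c^2 - 5*c + 4) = (c - 4)*(c - 1)*(c - 1)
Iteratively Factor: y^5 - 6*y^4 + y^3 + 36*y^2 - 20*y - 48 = (y - 3)*(y^4 - 3*y^3 - 8*y^2 + 12*y + 16) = (y - 3)*(y + 1)*(y^3 - 4*y^2 - 4*y + 16) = (y - 3)*(y - 2)*(y + 1)*(y^2 - 2*y - 8) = (y - 4)*(y - 3)*(y - 2)*(y + 1)*(y + 2)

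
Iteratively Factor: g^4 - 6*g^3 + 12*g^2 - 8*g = (g - 2)*(g^3 - 4*g^2 + 4*g) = g*(g - 2)*(g^2 - 4*g + 4) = g*(g - 2)^2*(g - 2)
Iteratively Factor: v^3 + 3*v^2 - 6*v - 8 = (v + 4)*(v^2 - v - 2) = (v - 2)*(v + 4)*(v + 1)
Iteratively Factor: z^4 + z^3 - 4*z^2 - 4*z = (z + 2)*(z^3 - z^2 - 2*z) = (z - 2)*(z + 2)*(z^2 + z) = (z - 2)*(z + 1)*(z + 2)*(z)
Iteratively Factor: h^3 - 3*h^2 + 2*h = (h)*(h^2 - 3*h + 2) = h*(h - 2)*(h - 1)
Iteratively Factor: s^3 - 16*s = (s - 4)*(s^2 + 4*s) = s*(s - 4)*(s + 4)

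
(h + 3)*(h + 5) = h^2 + 8*h + 15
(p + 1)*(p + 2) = p^2 + 3*p + 2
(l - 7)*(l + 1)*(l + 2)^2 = l^4 - 2*l^3 - 27*l^2 - 52*l - 28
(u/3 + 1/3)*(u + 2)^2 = u^3/3 + 5*u^2/3 + 8*u/3 + 4/3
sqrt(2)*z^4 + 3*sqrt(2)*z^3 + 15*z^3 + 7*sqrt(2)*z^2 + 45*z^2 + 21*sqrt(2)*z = z*(z + 3)*(z + 7*sqrt(2))*(sqrt(2)*z + 1)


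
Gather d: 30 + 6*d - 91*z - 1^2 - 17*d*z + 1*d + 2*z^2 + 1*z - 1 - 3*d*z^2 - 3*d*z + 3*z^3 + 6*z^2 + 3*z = d*(-3*z^2 - 20*z + 7) + 3*z^3 + 8*z^2 - 87*z + 28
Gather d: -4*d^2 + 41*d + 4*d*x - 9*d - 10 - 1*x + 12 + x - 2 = -4*d^2 + d*(4*x + 32)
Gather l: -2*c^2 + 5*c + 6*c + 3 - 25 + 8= -2*c^2 + 11*c - 14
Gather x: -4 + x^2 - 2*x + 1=x^2 - 2*x - 3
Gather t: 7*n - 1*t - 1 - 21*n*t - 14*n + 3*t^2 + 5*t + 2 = -7*n + 3*t^2 + t*(4 - 21*n) + 1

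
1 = 1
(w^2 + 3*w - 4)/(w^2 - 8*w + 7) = (w + 4)/(w - 7)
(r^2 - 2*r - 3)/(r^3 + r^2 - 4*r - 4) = (r - 3)/(r^2 - 4)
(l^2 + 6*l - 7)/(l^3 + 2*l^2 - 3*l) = (l + 7)/(l*(l + 3))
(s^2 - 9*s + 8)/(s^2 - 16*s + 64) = (s - 1)/(s - 8)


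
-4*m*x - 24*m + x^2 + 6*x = (-4*m + x)*(x + 6)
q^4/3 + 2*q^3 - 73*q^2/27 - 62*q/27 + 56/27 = (q/3 + 1/3)*(q - 4/3)*(q - 2/3)*(q + 7)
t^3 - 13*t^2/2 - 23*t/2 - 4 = (t - 8)*(t + 1/2)*(t + 1)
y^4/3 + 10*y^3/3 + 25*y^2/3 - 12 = (y/3 + 1)*(y - 1)*(y + 2)*(y + 6)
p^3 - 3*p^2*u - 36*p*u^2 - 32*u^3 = (p - 8*u)*(p + u)*(p + 4*u)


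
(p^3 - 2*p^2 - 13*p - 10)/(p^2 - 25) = (p^2 + 3*p + 2)/(p + 5)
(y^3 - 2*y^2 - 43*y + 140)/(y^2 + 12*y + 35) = (y^2 - 9*y + 20)/(y + 5)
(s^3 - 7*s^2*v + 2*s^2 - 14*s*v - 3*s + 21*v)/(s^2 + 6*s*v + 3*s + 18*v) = (s^2 - 7*s*v - s + 7*v)/(s + 6*v)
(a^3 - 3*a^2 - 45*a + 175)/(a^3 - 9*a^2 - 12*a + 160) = (a^2 + 2*a - 35)/(a^2 - 4*a - 32)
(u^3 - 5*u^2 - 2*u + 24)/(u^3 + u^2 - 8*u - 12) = (u - 4)/(u + 2)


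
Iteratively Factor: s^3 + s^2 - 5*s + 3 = (s - 1)*(s^2 + 2*s - 3) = (s - 1)*(s + 3)*(s - 1)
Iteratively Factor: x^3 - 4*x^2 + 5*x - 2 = (x - 1)*(x^2 - 3*x + 2) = (x - 2)*(x - 1)*(x - 1)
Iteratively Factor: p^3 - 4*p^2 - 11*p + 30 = (p - 5)*(p^2 + p - 6) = (p - 5)*(p + 3)*(p - 2)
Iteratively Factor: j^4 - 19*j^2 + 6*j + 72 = (j - 3)*(j^3 + 3*j^2 - 10*j - 24) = (j - 3)*(j + 2)*(j^2 + j - 12) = (j - 3)^2*(j + 2)*(j + 4)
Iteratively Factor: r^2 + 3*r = (r)*(r + 3)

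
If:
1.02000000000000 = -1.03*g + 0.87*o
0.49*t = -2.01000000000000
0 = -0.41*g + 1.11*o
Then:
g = -1.44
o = -0.53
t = -4.10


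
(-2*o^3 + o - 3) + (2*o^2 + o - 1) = -2*o^3 + 2*o^2 + 2*o - 4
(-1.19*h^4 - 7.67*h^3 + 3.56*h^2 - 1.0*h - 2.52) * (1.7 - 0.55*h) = 0.6545*h^5 + 2.1955*h^4 - 14.997*h^3 + 6.602*h^2 - 0.314*h - 4.284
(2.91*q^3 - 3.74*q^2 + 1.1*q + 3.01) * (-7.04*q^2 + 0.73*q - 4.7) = -20.4864*q^5 + 28.4539*q^4 - 24.1512*q^3 - 2.8094*q^2 - 2.9727*q - 14.147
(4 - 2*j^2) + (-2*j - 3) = -2*j^2 - 2*j + 1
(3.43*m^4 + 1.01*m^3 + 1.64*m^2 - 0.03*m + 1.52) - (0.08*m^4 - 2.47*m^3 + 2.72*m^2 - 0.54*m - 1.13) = 3.35*m^4 + 3.48*m^3 - 1.08*m^2 + 0.51*m + 2.65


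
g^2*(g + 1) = g^3 + g^2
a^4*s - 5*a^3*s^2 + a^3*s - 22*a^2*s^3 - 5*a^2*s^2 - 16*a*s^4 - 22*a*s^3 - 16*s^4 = (a - 8*s)*(a + s)*(a + 2*s)*(a*s + s)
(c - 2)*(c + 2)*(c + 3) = c^3 + 3*c^2 - 4*c - 12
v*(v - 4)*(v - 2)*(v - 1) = v^4 - 7*v^3 + 14*v^2 - 8*v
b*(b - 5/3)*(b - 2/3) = b^3 - 7*b^2/3 + 10*b/9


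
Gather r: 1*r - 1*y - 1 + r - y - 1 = 2*r - 2*y - 2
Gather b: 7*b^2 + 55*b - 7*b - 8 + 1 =7*b^2 + 48*b - 7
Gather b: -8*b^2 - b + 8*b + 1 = -8*b^2 + 7*b + 1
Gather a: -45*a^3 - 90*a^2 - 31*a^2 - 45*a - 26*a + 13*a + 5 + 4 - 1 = -45*a^3 - 121*a^2 - 58*a + 8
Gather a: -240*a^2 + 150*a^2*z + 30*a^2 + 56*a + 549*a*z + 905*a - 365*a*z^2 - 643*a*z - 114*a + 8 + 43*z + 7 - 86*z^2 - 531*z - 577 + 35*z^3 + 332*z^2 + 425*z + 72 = a^2*(150*z - 210) + a*(-365*z^2 - 94*z + 847) + 35*z^3 + 246*z^2 - 63*z - 490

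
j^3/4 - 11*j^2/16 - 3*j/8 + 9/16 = (j/4 + 1/4)*(j - 3)*(j - 3/4)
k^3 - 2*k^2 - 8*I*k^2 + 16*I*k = k*(k - 2)*(k - 8*I)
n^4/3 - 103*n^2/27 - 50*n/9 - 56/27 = (n/3 + 1/3)*(n - 4)*(n + 2/3)*(n + 7/3)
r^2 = r^2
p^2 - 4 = (p - 2)*(p + 2)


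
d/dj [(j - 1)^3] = 3*(j - 1)^2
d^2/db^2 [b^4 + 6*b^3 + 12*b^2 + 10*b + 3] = 12*b^2 + 36*b + 24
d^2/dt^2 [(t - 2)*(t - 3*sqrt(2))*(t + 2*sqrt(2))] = 6*t - 4 - 2*sqrt(2)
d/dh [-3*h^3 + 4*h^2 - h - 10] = -9*h^2 + 8*h - 1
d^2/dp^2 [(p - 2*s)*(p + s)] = 2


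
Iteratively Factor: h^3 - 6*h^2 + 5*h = (h - 5)*(h^2 - h) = h*(h - 5)*(h - 1)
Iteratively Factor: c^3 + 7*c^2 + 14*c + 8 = (c + 4)*(c^2 + 3*c + 2) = (c + 2)*(c + 4)*(c + 1)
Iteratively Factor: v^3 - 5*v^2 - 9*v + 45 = (v - 3)*(v^2 - 2*v - 15) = (v - 5)*(v - 3)*(v + 3)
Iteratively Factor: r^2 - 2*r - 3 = (r - 3)*(r + 1)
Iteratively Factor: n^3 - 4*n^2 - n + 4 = (n + 1)*(n^2 - 5*n + 4) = (n - 4)*(n + 1)*(n - 1)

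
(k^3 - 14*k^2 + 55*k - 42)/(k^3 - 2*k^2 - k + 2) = (k^2 - 13*k + 42)/(k^2 - k - 2)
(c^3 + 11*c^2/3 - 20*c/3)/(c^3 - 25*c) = (c - 4/3)/(c - 5)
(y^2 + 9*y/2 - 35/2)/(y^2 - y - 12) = (-y^2 - 9*y/2 + 35/2)/(-y^2 + y + 12)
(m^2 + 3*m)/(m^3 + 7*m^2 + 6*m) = (m + 3)/(m^2 + 7*m + 6)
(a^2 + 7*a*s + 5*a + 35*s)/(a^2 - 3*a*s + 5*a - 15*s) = (-a - 7*s)/(-a + 3*s)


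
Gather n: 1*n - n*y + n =n*(2 - y)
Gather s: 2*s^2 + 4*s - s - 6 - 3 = 2*s^2 + 3*s - 9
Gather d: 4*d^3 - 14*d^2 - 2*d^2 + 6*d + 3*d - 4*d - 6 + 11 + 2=4*d^3 - 16*d^2 + 5*d + 7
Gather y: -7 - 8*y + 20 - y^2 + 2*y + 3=-y^2 - 6*y + 16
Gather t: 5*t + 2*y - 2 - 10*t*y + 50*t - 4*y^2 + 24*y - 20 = t*(55 - 10*y) - 4*y^2 + 26*y - 22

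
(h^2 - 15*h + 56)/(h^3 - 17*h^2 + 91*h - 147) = (h - 8)/(h^2 - 10*h + 21)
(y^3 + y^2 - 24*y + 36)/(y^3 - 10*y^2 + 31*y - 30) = (y + 6)/(y - 5)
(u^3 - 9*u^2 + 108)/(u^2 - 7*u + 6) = (u^2 - 3*u - 18)/(u - 1)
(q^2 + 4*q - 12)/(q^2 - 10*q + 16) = (q + 6)/(q - 8)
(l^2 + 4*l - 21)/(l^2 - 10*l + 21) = (l + 7)/(l - 7)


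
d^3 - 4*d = d*(d - 2)*(d + 2)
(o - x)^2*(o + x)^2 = o^4 - 2*o^2*x^2 + x^4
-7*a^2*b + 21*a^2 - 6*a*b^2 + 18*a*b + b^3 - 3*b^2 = (-7*a + b)*(a + b)*(b - 3)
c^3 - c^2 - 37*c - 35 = (c - 7)*(c + 1)*(c + 5)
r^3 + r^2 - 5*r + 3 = (r - 1)^2*(r + 3)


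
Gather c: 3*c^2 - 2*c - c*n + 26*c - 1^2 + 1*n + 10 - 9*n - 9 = 3*c^2 + c*(24 - n) - 8*n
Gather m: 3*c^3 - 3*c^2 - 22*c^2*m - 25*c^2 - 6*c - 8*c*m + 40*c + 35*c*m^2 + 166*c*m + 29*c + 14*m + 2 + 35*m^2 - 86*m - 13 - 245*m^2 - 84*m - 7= 3*c^3 - 28*c^2 + 63*c + m^2*(35*c - 210) + m*(-22*c^2 + 158*c - 156) - 18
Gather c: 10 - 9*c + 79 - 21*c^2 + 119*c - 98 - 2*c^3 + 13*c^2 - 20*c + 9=-2*c^3 - 8*c^2 + 90*c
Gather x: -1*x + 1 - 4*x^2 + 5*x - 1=-4*x^2 + 4*x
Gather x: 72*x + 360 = 72*x + 360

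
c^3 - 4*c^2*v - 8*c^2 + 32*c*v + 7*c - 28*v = (c - 7)*(c - 1)*(c - 4*v)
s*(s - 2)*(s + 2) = s^3 - 4*s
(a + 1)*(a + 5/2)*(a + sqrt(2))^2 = a^4 + 2*sqrt(2)*a^3 + 7*a^3/2 + 9*a^2/2 + 7*sqrt(2)*a^2 + 7*a + 5*sqrt(2)*a + 5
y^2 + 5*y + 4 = (y + 1)*(y + 4)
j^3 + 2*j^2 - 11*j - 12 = (j - 3)*(j + 1)*(j + 4)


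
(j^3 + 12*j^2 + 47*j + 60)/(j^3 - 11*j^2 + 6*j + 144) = (j^2 + 9*j + 20)/(j^2 - 14*j + 48)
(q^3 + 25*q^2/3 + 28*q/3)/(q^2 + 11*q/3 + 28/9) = 3*q*(q + 7)/(3*q + 7)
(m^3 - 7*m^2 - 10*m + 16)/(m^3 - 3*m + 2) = (m - 8)/(m - 1)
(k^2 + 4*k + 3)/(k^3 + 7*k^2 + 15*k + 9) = 1/(k + 3)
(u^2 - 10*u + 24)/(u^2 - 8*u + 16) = (u - 6)/(u - 4)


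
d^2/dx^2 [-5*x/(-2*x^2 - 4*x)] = 5/(x^3 + 6*x^2 + 12*x + 8)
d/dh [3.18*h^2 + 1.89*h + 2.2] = 6.36*h + 1.89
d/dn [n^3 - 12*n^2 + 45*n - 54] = 3*n^2 - 24*n + 45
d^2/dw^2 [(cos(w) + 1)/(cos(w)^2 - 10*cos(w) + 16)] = (-9*(1 - cos(2*w))^2*cos(w)/4 - 7*(1 - cos(2*w))^2/2 - 951*cos(w)/2 - 109*cos(2*w) + 30*cos(3*w) + cos(5*w)/2 + 393)/((cos(w) - 8)^3*(cos(w) - 2)^3)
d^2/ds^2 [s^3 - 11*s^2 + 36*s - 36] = 6*s - 22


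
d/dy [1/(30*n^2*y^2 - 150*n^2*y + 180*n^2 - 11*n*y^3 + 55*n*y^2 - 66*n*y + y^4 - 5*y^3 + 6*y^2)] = (-60*n^2*y + 150*n^2 + 33*n*y^2 - 110*n*y + 66*n - 4*y^3 + 15*y^2 - 12*y)/(30*n^2*y^2 - 150*n^2*y + 180*n^2 - 11*n*y^3 + 55*n*y^2 - 66*n*y + y^4 - 5*y^3 + 6*y^2)^2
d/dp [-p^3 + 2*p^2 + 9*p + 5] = -3*p^2 + 4*p + 9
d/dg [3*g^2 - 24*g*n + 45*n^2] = 6*g - 24*n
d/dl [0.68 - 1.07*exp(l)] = -1.07*exp(l)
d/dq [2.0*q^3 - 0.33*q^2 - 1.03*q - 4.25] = 6.0*q^2 - 0.66*q - 1.03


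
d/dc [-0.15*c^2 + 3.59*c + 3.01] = 3.59 - 0.3*c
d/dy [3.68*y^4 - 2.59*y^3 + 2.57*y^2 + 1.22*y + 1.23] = 14.72*y^3 - 7.77*y^2 + 5.14*y + 1.22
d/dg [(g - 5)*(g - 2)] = 2*g - 7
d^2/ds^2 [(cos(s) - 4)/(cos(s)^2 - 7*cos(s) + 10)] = (-9*(1 - cos(2*s))^2*cos(s)/4 + 9*(1 - cos(2*s))^2/4 + 272*cos(s) - 20*cos(2*s) - 15*cos(3*s)/2 + cos(5*s)/2 - 201)/((cos(s) - 5)^3*(cos(s) - 2)^3)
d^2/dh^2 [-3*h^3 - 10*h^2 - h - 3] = -18*h - 20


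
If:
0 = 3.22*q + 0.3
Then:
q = -0.09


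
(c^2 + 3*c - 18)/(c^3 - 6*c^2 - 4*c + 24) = (c^2 + 3*c - 18)/(c^3 - 6*c^2 - 4*c + 24)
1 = 1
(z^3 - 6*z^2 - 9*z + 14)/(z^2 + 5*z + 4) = (z^3 - 6*z^2 - 9*z + 14)/(z^2 + 5*z + 4)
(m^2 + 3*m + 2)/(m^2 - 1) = (m + 2)/(m - 1)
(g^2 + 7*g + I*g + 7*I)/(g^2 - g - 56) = (g + I)/(g - 8)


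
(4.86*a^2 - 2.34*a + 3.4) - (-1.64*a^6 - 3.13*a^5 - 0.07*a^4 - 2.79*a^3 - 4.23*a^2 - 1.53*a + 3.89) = 1.64*a^6 + 3.13*a^5 + 0.07*a^4 + 2.79*a^3 + 9.09*a^2 - 0.81*a - 0.49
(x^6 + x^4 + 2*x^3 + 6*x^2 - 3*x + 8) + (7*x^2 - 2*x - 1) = x^6 + x^4 + 2*x^3 + 13*x^2 - 5*x + 7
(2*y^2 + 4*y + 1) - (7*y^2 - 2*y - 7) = -5*y^2 + 6*y + 8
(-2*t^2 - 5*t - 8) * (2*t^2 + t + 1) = -4*t^4 - 12*t^3 - 23*t^2 - 13*t - 8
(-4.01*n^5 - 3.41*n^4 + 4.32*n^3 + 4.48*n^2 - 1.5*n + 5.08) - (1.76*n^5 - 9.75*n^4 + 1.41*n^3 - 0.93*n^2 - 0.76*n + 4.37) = -5.77*n^5 + 6.34*n^4 + 2.91*n^3 + 5.41*n^2 - 0.74*n + 0.71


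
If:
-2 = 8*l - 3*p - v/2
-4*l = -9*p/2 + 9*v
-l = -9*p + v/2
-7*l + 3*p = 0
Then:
No Solution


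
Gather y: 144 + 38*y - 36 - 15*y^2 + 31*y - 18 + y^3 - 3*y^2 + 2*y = y^3 - 18*y^2 + 71*y + 90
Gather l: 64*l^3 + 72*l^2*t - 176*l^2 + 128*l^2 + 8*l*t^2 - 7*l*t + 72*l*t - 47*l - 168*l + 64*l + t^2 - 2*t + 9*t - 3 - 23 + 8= 64*l^3 + l^2*(72*t - 48) + l*(8*t^2 + 65*t - 151) + t^2 + 7*t - 18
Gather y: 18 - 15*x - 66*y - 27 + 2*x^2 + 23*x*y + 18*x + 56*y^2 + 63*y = 2*x^2 + 3*x + 56*y^2 + y*(23*x - 3) - 9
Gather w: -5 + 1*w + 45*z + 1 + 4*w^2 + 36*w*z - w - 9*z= 4*w^2 + 36*w*z + 36*z - 4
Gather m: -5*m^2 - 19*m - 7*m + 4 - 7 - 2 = -5*m^2 - 26*m - 5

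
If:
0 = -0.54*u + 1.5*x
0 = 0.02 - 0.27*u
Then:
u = 0.07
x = 0.03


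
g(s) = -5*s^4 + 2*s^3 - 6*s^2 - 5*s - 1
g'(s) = -20*s^3 + 6*s^2 - 12*s - 5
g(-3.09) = -557.68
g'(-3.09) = 679.44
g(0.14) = -1.81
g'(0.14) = -6.62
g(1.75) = -64.30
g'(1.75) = -114.81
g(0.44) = -4.38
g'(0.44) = -10.82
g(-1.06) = -11.14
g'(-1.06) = 38.28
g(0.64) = -6.97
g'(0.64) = -15.47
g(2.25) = -147.99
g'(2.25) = -229.44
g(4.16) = -1479.07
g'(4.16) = -1390.91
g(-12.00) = -107941.00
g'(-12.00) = 35563.00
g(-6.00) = -7099.00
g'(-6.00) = 4603.00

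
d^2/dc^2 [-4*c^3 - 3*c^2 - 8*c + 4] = -24*c - 6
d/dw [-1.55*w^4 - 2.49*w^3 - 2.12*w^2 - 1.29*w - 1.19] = -6.2*w^3 - 7.47*w^2 - 4.24*w - 1.29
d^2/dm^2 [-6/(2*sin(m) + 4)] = 3*(sin(m)^2 - 2*sin(m) - 2)/(sin(m) + 2)^3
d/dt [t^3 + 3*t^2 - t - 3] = 3*t^2 + 6*t - 1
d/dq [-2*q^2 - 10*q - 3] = -4*q - 10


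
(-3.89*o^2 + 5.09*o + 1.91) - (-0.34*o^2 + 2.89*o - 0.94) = -3.55*o^2 + 2.2*o + 2.85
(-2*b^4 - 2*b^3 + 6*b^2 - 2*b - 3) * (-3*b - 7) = 6*b^5 + 20*b^4 - 4*b^3 - 36*b^2 + 23*b + 21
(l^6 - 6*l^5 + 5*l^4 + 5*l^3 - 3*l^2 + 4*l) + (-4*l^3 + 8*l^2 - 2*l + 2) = l^6 - 6*l^5 + 5*l^4 + l^3 + 5*l^2 + 2*l + 2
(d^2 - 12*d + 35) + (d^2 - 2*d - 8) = 2*d^2 - 14*d + 27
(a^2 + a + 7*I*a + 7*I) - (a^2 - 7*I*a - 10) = a + 14*I*a + 10 + 7*I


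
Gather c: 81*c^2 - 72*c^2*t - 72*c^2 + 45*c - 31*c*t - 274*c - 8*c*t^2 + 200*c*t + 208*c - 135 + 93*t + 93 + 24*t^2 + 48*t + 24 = c^2*(9 - 72*t) + c*(-8*t^2 + 169*t - 21) + 24*t^2 + 141*t - 18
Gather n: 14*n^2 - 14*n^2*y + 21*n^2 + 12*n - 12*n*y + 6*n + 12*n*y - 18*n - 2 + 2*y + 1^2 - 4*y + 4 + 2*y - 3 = n^2*(35 - 14*y)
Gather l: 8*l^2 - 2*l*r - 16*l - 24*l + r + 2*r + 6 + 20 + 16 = 8*l^2 + l*(-2*r - 40) + 3*r + 42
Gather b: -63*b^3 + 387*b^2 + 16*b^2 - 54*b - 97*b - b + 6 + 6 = -63*b^3 + 403*b^2 - 152*b + 12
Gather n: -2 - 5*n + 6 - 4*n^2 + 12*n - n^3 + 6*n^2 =-n^3 + 2*n^2 + 7*n + 4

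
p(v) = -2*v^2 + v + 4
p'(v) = 1 - 4*v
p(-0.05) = 3.94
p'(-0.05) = 1.20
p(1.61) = 0.43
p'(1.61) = -5.44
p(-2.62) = -12.35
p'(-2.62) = 11.48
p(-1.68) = -3.32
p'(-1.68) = 7.72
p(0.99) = 3.03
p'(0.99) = -2.96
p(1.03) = 2.91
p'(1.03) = -3.12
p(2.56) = -6.55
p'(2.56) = -9.24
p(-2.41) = -10.03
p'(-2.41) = 10.64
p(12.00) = -272.00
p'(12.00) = -47.00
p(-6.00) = -74.00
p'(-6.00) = 25.00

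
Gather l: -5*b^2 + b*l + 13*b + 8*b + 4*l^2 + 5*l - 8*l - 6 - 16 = -5*b^2 + 21*b + 4*l^2 + l*(b - 3) - 22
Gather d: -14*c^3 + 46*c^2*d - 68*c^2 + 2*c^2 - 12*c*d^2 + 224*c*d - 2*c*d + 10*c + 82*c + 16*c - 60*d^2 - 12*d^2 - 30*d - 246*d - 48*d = -14*c^3 - 66*c^2 + 108*c + d^2*(-12*c - 72) + d*(46*c^2 + 222*c - 324)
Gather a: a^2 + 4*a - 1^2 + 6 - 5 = a^2 + 4*a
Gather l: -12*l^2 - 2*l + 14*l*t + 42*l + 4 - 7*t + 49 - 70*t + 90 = -12*l^2 + l*(14*t + 40) - 77*t + 143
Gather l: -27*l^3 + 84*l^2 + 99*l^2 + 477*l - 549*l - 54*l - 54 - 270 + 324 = -27*l^3 + 183*l^2 - 126*l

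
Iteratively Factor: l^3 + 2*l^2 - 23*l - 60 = (l + 4)*(l^2 - 2*l - 15) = (l + 3)*(l + 4)*(l - 5)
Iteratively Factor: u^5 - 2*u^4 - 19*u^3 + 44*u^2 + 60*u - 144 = (u + 4)*(u^4 - 6*u^3 + 5*u^2 + 24*u - 36) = (u - 3)*(u + 4)*(u^3 - 3*u^2 - 4*u + 12) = (u - 3)*(u - 2)*(u + 4)*(u^2 - u - 6) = (u - 3)^2*(u - 2)*(u + 4)*(u + 2)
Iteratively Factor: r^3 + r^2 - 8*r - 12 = (r - 3)*(r^2 + 4*r + 4) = (r - 3)*(r + 2)*(r + 2)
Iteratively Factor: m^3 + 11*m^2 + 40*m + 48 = (m + 3)*(m^2 + 8*m + 16) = (m + 3)*(m + 4)*(m + 4)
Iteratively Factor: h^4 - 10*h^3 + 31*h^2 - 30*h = (h - 3)*(h^3 - 7*h^2 + 10*h) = (h - 3)*(h - 2)*(h^2 - 5*h) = (h - 5)*(h - 3)*(h - 2)*(h)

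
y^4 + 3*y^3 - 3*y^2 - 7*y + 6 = (y - 1)^2*(y + 2)*(y + 3)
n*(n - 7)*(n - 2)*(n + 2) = n^4 - 7*n^3 - 4*n^2 + 28*n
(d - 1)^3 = d^3 - 3*d^2 + 3*d - 1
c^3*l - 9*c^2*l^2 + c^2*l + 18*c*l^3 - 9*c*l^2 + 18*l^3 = (c - 6*l)*(c - 3*l)*(c*l + l)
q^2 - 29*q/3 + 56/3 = (q - 7)*(q - 8/3)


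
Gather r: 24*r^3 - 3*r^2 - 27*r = 24*r^3 - 3*r^2 - 27*r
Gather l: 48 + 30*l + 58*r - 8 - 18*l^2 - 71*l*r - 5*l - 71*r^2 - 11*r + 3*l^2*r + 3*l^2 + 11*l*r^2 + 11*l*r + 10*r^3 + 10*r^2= l^2*(3*r - 15) + l*(11*r^2 - 60*r + 25) + 10*r^3 - 61*r^2 + 47*r + 40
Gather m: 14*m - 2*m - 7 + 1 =12*m - 6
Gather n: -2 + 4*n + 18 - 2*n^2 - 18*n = -2*n^2 - 14*n + 16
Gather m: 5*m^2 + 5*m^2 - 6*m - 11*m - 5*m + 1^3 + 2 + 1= 10*m^2 - 22*m + 4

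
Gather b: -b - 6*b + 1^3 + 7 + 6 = 14 - 7*b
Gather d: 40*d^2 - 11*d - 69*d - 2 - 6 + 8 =40*d^2 - 80*d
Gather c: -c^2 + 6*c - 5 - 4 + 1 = -c^2 + 6*c - 8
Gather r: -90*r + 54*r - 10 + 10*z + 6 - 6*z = -36*r + 4*z - 4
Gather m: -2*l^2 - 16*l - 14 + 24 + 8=-2*l^2 - 16*l + 18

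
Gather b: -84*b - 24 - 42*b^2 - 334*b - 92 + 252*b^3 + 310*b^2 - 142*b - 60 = 252*b^3 + 268*b^2 - 560*b - 176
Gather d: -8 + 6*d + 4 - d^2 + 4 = -d^2 + 6*d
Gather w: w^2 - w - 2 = w^2 - w - 2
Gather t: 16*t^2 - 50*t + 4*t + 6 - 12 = 16*t^2 - 46*t - 6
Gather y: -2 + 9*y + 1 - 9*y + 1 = 0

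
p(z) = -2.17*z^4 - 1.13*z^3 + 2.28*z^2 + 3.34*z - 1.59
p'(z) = -8.68*z^3 - 3.39*z^2 + 4.56*z + 3.34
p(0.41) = 0.02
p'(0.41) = 4.04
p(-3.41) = -235.07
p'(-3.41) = 292.55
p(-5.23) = -1418.59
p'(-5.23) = 1128.49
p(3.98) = -567.91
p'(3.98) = -579.44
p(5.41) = -1954.58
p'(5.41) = -1445.60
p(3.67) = -408.14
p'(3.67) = -454.64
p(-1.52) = -9.01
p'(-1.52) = 19.06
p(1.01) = 0.69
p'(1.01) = -4.46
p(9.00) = -14847.99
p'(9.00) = -6557.93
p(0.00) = -1.59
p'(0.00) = 3.34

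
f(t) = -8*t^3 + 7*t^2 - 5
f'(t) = -24*t^2 + 14*t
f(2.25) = -60.69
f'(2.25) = -90.00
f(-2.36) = 139.14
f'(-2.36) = -166.71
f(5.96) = -1450.02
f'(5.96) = -769.08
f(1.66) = -22.31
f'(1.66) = -42.89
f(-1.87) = 71.79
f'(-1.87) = -110.11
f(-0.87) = 5.57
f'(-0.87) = -30.35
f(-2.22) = 117.03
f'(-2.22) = -149.36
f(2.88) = -138.04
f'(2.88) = -158.75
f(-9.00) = 6394.00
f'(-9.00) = -2070.00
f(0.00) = -5.00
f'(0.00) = 0.00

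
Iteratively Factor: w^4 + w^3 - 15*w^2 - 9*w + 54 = (w + 3)*(w^3 - 2*w^2 - 9*w + 18) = (w + 3)^2*(w^2 - 5*w + 6) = (w - 2)*(w + 3)^2*(w - 3)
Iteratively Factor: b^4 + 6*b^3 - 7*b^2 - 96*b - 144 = (b + 3)*(b^3 + 3*b^2 - 16*b - 48) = (b + 3)^2*(b^2 - 16) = (b + 3)^2*(b + 4)*(b - 4)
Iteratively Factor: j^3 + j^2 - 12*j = (j)*(j^2 + j - 12) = j*(j + 4)*(j - 3)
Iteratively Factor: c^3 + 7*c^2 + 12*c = (c + 3)*(c^2 + 4*c) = (c + 3)*(c + 4)*(c)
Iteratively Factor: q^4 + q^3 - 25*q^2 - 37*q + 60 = (q - 5)*(q^3 + 6*q^2 + 5*q - 12) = (q - 5)*(q + 4)*(q^2 + 2*q - 3) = (q - 5)*(q - 1)*(q + 4)*(q + 3)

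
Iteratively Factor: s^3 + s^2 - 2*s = (s)*(s^2 + s - 2) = s*(s - 1)*(s + 2)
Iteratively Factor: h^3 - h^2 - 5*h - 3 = (h + 1)*(h^2 - 2*h - 3) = (h + 1)^2*(h - 3)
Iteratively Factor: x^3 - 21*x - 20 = (x + 1)*(x^2 - x - 20) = (x + 1)*(x + 4)*(x - 5)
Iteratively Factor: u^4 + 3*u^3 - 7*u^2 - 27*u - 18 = (u + 1)*(u^3 + 2*u^2 - 9*u - 18) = (u - 3)*(u + 1)*(u^2 + 5*u + 6) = (u - 3)*(u + 1)*(u + 2)*(u + 3)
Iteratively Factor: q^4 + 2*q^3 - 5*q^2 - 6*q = (q - 2)*(q^3 + 4*q^2 + 3*q) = (q - 2)*(q + 1)*(q^2 + 3*q) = q*(q - 2)*(q + 1)*(q + 3)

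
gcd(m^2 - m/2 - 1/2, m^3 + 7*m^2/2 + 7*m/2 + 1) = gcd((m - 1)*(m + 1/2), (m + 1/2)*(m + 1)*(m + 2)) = m + 1/2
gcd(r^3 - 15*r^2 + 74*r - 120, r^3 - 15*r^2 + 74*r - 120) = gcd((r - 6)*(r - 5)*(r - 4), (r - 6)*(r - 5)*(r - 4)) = r^3 - 15*r^2 + 74*r - 120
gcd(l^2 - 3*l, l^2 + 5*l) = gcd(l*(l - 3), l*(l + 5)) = l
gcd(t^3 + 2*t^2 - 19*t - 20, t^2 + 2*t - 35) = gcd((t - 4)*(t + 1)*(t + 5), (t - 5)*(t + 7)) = 1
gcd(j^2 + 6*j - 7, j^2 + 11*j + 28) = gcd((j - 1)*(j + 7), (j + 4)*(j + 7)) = j + 7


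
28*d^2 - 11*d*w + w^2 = (-7*d + w)*(-4*d + w)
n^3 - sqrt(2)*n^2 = n^2*(n - sqrt(2))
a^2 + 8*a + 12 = (a + 2)*(a + 6)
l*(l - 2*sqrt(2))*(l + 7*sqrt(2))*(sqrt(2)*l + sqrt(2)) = sqrt(2)*l^4 + sqrt(2)*l^3 + 10*l^3 - 28*sqrt(2)*l^2 + 10*l^2 - 28*sqrt(2)*l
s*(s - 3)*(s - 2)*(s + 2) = s^4 - 3*s^3 - 4*s^2 + 12*s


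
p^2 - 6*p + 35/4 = (p - 7/2)*(p - 5/2)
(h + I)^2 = h^2 + 2*I*h - 1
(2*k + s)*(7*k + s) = 14*k^2 + 9*k*s + s^2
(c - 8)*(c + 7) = c^2 - c - 56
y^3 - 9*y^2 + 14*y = y*(y - 7)*(y - 2)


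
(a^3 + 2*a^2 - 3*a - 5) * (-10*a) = -10*a^4 - 20*a^3 + 30*a^2 + 50*a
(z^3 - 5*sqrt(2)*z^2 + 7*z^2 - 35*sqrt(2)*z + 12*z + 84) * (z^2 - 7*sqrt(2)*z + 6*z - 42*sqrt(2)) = z^5 - 12*sqrt(2)*z^4 + 13*z^4 - 156*sqrt(2)*z^3 + 124*z^3 - 588*sqrt(2)*z^2 + 1066*z^2 - 1092*sqrt(2)*z + 3444*z - 3528*sqrt(2)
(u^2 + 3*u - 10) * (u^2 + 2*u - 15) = u^4 + 5*u^3 - 19*u^2 - 65*u + 150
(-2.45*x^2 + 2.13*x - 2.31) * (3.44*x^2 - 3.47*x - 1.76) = -8.428*x^4 + 15.8287*x^3 - 11.0255*x^2 + 4.2669*x + 4.0656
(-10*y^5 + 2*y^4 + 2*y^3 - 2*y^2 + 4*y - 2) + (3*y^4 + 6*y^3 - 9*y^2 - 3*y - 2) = -10*y^5 + 5*y^4 + 8*y^3 - 11*y^2 + y - 4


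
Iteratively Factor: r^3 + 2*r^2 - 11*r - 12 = (r - 3)*(r^2 + 5*r + 4) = (r - 3)*(r + 1)*(r + 4)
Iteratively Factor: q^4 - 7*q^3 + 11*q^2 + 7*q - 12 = (q - 4)*(q^3 - 3*q^2 - q + 3) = (q - 4)*(q - 3)*(q^2 - 1) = (q - 4)*(q - 3)*(q - 1)*(q + 1)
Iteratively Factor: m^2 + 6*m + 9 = (m + 3)*(m + 3)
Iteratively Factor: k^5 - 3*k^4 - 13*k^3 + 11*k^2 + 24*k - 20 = (k + 2)*(k^4 - 5*k^3 - 3*k^2 + 17*k - 10) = (k + 2)^2*(k^3 - 7*k^2 + 11*k - 5) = (k - 5)*(k + 2)^2*(k^2 - 2*k + 1) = (k - 5)*(k - 1)*(k + 2)^2*(k - 1)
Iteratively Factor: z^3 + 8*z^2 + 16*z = (z + 4)*(z^2 + 4*z) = (z + 4)^2*(z)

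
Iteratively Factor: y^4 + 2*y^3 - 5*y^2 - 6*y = (y)*(y^3 + 2*y^2 - 5*y - 6) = y*(y + 1)*(y^2 + y - 6) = y*(y - 2)*(y + 1)*(y + 3)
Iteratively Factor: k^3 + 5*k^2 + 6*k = (k + 2)*(k^2 + 3*k) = k*(k + 2)*(k + 3)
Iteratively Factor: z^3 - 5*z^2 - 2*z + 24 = (z - 4)*(z^2 - z - 6) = (z - 4)*(z + 2)*(z - 3)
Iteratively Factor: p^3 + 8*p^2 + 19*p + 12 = (p + 1)*(p^2 + 7*p + 12) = (p + 1)*(p + 4)*(p + 3)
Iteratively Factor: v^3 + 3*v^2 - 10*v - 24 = (v + 2)*(v^2 + v - 12) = (v + 2)*(v + 4)*(v - 3)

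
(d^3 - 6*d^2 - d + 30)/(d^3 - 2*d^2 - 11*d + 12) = (d^3 - 6*d^2 - d + 30)/(d^3 - 2*d^2 - 11*d + 12)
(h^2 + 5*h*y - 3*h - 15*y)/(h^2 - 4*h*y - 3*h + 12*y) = (-h - 5*y)/(-h + 4*y)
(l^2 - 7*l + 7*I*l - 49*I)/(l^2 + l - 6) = (l^2 + 7*l*(-1 + I) - 49*I)/(l^2 + l - 6)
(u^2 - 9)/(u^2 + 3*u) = (u - 3)/u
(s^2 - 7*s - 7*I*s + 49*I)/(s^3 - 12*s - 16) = (-s^2 + 7*s + 7*I*s - 49*I)/(-s^3 + 12*s + 16)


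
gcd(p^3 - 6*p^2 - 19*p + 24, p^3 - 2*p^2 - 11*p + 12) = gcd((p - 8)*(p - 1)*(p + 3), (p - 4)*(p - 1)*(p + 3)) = p^2 + 2*p - 3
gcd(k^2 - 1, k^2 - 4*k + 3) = k - 1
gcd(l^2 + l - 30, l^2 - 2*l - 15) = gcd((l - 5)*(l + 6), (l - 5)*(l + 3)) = l - 5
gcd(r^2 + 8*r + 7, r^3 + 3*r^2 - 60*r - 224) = r + 7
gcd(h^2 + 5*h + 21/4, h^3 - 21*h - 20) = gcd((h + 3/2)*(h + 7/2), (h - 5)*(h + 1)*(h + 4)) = 1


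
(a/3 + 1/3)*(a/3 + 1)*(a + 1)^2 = a^4/9 + 2*a^3/3 + 4*a^2/3 + 10*a/9 + 1/3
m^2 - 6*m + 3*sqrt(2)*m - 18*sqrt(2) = (m - 6)*(m + 3*sqrt(2))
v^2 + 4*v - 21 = (v - 3)*(v + 7)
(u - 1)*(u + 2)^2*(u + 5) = u^4 + 8*u^3 + 15*u^2 - 4*u - 20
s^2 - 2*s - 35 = (s - 7)*(s + 5)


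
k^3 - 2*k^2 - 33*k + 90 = (k - 5)*(k - 3)*(k + 6)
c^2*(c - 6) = c^3 - 6*c^2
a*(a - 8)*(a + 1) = a^3 - 7*a^2 - 8*a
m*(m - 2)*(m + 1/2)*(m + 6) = m^4 + 9*m^3/2 - 10*m^2 - 6*m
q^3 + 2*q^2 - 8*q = q*(q - 2)*(q + 4)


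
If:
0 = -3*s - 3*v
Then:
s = -v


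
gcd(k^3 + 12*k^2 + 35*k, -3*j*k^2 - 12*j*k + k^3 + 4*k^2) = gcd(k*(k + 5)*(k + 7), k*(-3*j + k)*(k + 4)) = k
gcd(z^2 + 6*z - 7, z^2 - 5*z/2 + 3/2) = z - 1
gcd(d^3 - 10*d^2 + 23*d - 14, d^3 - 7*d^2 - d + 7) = d^2 - 8*d + 7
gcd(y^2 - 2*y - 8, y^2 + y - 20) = y - 4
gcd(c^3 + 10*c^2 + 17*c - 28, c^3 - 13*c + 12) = c^2 + 3*c - 4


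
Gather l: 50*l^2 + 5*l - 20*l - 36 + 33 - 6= 50*l^2 - 15*l - 9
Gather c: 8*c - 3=8*c - 3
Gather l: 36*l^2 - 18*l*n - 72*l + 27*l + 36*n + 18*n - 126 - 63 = 36*l^2 + l*(-18*n - 45) + 54*n - 189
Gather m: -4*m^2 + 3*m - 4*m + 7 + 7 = -4*m^2 - m + 14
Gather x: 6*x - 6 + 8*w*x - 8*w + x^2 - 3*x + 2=-8*w + x^2 + x*(8*w + 3) - 4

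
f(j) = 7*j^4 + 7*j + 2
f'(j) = 28*j^3 + 7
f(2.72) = 404.19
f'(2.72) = 570.46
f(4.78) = 3689.81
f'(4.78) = 3065.03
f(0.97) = 14.99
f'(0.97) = 32.55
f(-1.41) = 19.80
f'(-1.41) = -71.49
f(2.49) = 288.52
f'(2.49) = 439.27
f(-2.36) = 202.62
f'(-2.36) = -361.04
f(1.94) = 114.73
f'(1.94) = 211.44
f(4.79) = 3720.55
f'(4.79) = 3084.26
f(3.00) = 590.00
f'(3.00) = 763.00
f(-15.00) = 354272.00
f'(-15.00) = -94493.00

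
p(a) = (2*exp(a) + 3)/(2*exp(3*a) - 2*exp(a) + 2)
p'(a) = (2*exp(a) + 3)*(-6*exp(3*a) + 2*exp(a))/(2*exp(3*a) - 2*exp(a) + 2)^2 + 2*exp(a)/(2*exp(3*a) - 2*exp(a) + 2)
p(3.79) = 0.00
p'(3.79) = -0.00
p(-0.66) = 3.25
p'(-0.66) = 1.37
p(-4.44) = 1.53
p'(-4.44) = 0.03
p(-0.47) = 3.43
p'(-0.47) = 0.41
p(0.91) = 0.29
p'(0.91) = -0.72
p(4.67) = 0.00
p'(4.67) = -0.00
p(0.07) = 2.22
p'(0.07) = -4.09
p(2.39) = 0.01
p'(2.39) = -0.02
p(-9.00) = 1.50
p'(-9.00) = 0.00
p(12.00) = 0.00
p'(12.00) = 0.00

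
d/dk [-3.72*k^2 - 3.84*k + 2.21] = -7.44*k - 3.84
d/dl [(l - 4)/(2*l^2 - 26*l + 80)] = (l^2 - 13*l - (l - 4)*(2*l - 13) + 40)/(2*(l^2 - 13*l + 40)^2)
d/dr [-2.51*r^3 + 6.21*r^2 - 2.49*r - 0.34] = -7.53*r^2 + 12.42*r - 2.49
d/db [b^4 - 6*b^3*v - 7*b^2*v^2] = 2*b*(2*b^2 - 9*b*v - 7*v^2)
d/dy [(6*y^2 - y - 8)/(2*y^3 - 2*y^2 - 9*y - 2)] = 2*(-6*y^4 + 2*y^3 - 4*y^2 - 28*y - 35)/(4*y^6 - 8*y^5 - 32*y^4 + 28*y^3 + 89*y^2 + 36*y + 4)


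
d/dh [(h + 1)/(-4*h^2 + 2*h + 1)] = (4*h^2 + 8*h - 1)/(16*h^4 - 16*h^3 - 4*h^2 + 4*h + 1)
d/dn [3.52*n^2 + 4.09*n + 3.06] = 7.04*n + 4.09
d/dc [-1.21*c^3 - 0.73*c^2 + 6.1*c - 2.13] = -3.63*c^2 - 1.46*c + 6.1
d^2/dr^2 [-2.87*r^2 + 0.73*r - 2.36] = -5.74000000000000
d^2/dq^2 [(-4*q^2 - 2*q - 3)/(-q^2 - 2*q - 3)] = 6*(-2*q^3 - 9*q^2 + 9)/(q^6 + 6*q^5 + 21*q^4 + 44*q^3 + 63*q^2 + 54*q + 27)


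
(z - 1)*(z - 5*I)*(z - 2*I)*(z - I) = z^4 - z^3 - 8*I*z^3 - 17*z^2 + 8*I*z^2 + 17*z + 10*I*z - 10*I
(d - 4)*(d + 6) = d^2 + 2*d - 24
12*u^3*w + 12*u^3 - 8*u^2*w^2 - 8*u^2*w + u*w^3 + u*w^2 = (-6*u + w)*(-2*u + w)*(u*w + u)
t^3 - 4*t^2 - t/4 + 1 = (t - 4)*(t - 1/2)*(t + 1/2)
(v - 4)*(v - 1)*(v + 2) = v^3 - 3*v^2 - 6*v + 8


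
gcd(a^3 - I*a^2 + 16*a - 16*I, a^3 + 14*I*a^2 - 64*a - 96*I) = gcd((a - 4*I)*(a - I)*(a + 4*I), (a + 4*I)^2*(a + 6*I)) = a + 4*I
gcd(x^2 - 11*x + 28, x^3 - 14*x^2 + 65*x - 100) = x - 4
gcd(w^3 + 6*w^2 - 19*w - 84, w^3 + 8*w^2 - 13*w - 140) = w^2 + 3*w - 28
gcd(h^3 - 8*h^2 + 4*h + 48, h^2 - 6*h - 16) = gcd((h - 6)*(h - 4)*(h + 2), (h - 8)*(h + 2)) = h + 2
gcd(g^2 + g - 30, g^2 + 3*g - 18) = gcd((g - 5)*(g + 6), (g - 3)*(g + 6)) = g + 6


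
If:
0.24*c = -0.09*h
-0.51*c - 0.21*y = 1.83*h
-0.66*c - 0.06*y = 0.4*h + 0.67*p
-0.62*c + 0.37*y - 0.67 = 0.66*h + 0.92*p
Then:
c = 0.07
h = -0.18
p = -0.08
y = 1.39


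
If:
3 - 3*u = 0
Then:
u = 1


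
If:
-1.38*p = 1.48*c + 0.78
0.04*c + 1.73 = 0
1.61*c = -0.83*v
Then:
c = -43.25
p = 45.82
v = 83.89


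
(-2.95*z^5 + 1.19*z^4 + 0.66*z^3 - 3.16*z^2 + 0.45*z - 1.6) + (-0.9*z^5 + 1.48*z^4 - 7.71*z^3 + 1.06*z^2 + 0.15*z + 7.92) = -3.85*z^5 + 2.67*z^4 - 7.05*z^3 - 2.1*z^2 + 0.6*z + 6.32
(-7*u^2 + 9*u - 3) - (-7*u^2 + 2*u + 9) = 7*u - 12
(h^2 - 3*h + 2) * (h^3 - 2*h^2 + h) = h^5 - 5*h^4 + 9*h^3 - 7*h^2 + 2*h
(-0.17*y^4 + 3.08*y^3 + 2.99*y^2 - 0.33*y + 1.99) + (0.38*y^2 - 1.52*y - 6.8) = -0.17*y^4 + 3.08*y^3 + 3.37*y^2 - 1.85*y - 4.81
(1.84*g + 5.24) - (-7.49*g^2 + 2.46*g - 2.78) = 7.49*g^2 - 0.62*g + 8.02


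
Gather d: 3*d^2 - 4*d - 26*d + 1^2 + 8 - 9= 3*d^2 - 30*d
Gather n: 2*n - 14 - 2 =2*n - 16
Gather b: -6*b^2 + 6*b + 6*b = -6*b^2 + 12*b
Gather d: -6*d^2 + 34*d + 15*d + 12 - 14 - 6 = -6*d^2 + 49*d - 8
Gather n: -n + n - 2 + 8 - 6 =0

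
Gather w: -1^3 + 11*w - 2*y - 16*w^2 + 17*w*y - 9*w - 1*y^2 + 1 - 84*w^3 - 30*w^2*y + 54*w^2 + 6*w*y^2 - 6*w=-84*w^3 + w^2*(38 - 30*y) + w*(6*y^2 + 17*y - 4) - y^2 - 2*y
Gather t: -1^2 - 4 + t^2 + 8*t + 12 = t^2 + 8*t + 7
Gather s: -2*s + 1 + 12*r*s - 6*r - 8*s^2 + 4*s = -6*r - 8*s^2 + s*(12*r + 2) + 1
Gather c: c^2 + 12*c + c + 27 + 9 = c^2 + 13*c + 36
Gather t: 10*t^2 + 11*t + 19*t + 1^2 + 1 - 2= 10*t^2 + 30*t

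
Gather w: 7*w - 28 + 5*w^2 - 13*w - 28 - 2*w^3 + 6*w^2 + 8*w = -2*w^3 + 11*w^2 + 2*w - 56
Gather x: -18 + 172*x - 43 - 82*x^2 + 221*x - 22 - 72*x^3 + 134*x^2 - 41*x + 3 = -72*x^3 + 52*x^2 + 352*x - 80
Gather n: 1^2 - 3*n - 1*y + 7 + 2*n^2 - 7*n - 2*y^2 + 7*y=2*n^2 - 10*n - 2*y^2 + 6*y + 8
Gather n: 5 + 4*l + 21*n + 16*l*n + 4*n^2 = 4*l + 4*n^2 + n*(16*l + 21) + 5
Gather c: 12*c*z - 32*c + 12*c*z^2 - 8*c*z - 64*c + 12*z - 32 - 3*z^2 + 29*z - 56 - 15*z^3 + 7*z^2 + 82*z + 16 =c*(12*z^2 + 4*z - 96) - 15*z^3 + 4*z^2 + 123*z - 72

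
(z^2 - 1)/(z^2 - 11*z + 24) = (z^2 - 1)/(z^2 - 11*z + 24)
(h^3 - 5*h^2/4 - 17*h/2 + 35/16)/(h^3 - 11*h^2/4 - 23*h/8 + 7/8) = (h + 5/2)/(h + 1)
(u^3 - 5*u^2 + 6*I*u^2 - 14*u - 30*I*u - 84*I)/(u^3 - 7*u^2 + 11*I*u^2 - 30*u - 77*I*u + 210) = (u + 2)/(u + 5*I)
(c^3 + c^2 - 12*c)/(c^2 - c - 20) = c*(c - 3)/(c - 5)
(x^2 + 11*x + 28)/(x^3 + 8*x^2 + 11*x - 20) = (x + 7)/(x^2 + 4*x - 5)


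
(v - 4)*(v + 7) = v^2 + 3*v - 28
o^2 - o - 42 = (o - 7)*(o + 6)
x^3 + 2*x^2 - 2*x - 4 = (x + 2)*(x - sqrt(2))*(x + sqrt(2))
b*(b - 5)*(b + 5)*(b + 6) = b^4 + 6*b^3 - 25*b^2 - 150*b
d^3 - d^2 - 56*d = d*(d - 8)*(d + 7)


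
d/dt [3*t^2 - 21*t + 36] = 6*t - 21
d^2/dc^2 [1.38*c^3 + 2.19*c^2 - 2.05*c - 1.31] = 8.28*c + 4.38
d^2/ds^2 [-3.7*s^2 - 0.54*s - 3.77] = -7.40000000000000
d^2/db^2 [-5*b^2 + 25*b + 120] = -10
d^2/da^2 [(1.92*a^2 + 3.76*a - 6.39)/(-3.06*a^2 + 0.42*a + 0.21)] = (-75.34944*a^3 + 351.597672*a^2 - 63.771624*a + 10.96074)/(28.652616*a^6 - 11.798136*a^5 - 4.279716*a^4 + 1.545264*a^3 + 0.293706*a^2 - 0.055566*a - 0.009261)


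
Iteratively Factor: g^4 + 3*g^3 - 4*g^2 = (g - 1)*(g^3 + 4*g^2) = g*(g - 1)*(g^2 + 4*g) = g^2*(g - 1)*(g + 4)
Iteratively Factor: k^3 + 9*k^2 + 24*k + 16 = (k + 4)*(k^2 + 5*k + 4) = (k + 4)^2*(k + 1)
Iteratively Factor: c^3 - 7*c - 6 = (c + 2)*(c^2 - 2*c - 3) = (c + 1)*(c + 2)*(c - 3)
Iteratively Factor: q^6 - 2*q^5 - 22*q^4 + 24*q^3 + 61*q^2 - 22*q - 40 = (q - 1)*(q^5 - q^4 - 23*q^3 + q^2 + 62*q + 40) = (q - 2)*(q - 1)*(q^4 + q^3 - 21*q^2 - 41*q - 20) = (q - 2)*(q - 1)*(q + 4)*(q^3 - 3*q^2 - 9*q - 5) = (q - 5)*(q - 2)*(q - 1)*(q + 4)*(q^2 + 2*q + 1) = (q - 5)*(q - 2)*(q - 1)*(q + 1)*(q + 4)*(q + 1)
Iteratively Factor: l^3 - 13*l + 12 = (l + 4)*(l^2 - 4*l + 3) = (l - 1)*(l + 4)*(l - 3)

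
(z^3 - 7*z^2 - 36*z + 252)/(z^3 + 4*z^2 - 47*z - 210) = (z - 6)/(z + 5)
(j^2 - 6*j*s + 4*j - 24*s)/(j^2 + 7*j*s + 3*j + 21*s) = (j^2 - 6*j*s + 4*j - 24*s)/(j^2 + 7*j*s + 3*j + 21*s)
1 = 1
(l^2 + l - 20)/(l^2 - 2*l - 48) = (-l^2 - l + 20)/(-l^2 + 2*l + 48)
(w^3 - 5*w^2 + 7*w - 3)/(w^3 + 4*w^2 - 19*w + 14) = (w^2 - 4*w + 3)/(w^2 + 5*w - 14)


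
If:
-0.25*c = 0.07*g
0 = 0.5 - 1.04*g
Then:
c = -0.13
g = 0.48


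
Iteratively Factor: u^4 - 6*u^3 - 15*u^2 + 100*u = (u - 5)*(u^3 - u^2 - 20*u) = u*(u - 5)*(u^2 - u - 20) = u*(u - 5)*(u + 4)*(u - 5)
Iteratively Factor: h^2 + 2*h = (h)*(h + 2)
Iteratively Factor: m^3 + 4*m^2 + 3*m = (m + 3)*(m^2 + m) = (m + 1)*(m + 3)*(m)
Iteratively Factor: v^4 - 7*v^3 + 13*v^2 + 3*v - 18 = (v - 2)*(v^3 - 5*v^2 + 3*v + 9) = (v - 3)*(v - 2)*(v^2 - 2*v - 3) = (v - 3)^2*(v - 2)*(v + 1)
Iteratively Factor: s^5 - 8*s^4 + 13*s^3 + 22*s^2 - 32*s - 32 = (s - 2)*(s^4 - 6*s^3 + s^2 + 24*s + 16) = (s - 2)*(s + 1)*(s^3 - 7*s^2 + 8*s + 16) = (s - 4)*(s - 2)*(s + 1)*(s^2 - 3*s - 4) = (s - 4)^2*(s - 2)*(s + 1)*(s + 1)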